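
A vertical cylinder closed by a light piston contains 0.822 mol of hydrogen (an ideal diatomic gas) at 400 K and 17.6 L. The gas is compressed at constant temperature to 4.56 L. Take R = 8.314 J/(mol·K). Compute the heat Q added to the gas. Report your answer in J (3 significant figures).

Q ≈ -3690 J

Isothermal ⇒ ΔU = 0, so Q = W = nRT ln(V₂/V₁).
Q = (0.822)(8.314)(400) ln(4.56/17.6) = 2734 × -1.351 = -3692 J.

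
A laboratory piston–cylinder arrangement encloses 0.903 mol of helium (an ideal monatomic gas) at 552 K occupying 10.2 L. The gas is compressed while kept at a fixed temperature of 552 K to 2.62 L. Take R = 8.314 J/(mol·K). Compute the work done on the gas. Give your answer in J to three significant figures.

Isothermal: W = nRT ln(V₂/V₁).
W = (0.903)(8.314)(552) × ln(2.62/10.2)
  = 4144 × -1.359
W_by_gas = -5633 J; work on gas = −W_by = 5633 J.

W ≈ 5630 J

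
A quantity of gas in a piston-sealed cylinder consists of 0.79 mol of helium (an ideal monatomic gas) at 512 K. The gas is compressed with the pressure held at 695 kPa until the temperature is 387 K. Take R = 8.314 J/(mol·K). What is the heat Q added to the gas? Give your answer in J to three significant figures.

Isobaric: W = nRΔT = (0.79)(8.314)(-125) = -821 J.
ΔU = nCᵥΔT with Cᵥ = 3R/2: ΔU = (0.79)(12.47)(-125) = -1232 J.
Q = ΔU + W = -1232 − 821 = -2053 J.

Q ≈ -2050 J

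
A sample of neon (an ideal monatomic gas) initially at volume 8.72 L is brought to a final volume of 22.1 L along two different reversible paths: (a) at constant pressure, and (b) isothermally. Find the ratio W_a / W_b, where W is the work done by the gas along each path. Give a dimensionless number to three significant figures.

W_a / W_b ≈ 1.65

Path (a) isobaric: W = P₁(V₂ − V₁) → W_a/(P₁V₁) = 1.534.
Path (b) isothermal: W = P₁V₁ ln(V₂/V₁) → W_b/(P₁V₁) = 0.93.
W_a / W_b = 1.534 / 0.93 = 1.65.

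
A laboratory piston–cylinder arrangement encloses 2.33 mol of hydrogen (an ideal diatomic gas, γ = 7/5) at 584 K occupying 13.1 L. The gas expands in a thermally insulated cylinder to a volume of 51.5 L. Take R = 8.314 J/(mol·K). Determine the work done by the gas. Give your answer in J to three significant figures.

Adiabatic: TV^(γ−1) = const with γ = 7/5.
T₂ = T₁ (V₁/V₂)^(γ−1) = 584 × (13.1/51.5)^0.4 = 584 × 0.5783 = 337.8 K.
W_by = nCᵥ(T₁ − T₂) = (2.33)(20.79)(584 − 337.8) = 11926 J.

W ≈ 11900 J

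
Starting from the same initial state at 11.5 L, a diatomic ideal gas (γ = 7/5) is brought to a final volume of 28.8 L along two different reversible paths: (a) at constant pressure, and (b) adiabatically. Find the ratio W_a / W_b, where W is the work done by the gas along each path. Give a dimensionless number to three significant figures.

Path (a) isobaric: W = P₁(V₂ − V₁) → W_a/(P₁V₁) = 1.504.
Path (b) adiabatic: W = P₁V₁(1 − (V₁/V₂)^(γ−1))/(γ−1) → W_b/(P₁V₁) = 0.7683.
W_a / W_b = 1.504 / 0.7683 = 1.958.

W_a / W_b ≈ 1.96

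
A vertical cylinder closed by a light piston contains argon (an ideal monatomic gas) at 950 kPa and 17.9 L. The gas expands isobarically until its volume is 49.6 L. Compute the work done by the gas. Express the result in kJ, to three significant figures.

W ≈ 30.1 kJ

Isobaric: W = P ΔV.
W = (950 kPa)(49.6 − 17.9 L) = (950)(31.7) = 30115 J.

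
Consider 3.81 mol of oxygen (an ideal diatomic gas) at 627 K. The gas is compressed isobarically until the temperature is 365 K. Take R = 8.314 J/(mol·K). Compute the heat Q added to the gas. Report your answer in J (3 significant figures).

Isobaric: W = nRΔT = (3.81)(8.314)(-262) = -8299 J.
ΔU = nCᵥΔT with Cᵥ = 5R/2: ΔU = (3.81)(20.79)(-262) = -20748 J.
Q = ΔU + W = -20748 − 8299 = -29047 J.

Q ≈ -29000 J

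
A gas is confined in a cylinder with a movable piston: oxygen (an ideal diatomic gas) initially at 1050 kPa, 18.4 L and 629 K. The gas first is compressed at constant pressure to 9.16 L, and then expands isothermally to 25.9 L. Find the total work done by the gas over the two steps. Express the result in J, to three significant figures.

W_total ≈ 295 J

Step 1 (isobaric): W = PΔV = (1050 kPa)(9.16 − 18.4 L) = -9702 J.
After step 1: P = 1050 kPa, V = 9.16 L, T = 313.1 K.
Step 2 (isothermal): W = P₁V₁ ln(V₂/V₁) = (9618) ln(25.9/9.16) = 9997 J.
W_total = -9702 + 9997 = 294.9 J.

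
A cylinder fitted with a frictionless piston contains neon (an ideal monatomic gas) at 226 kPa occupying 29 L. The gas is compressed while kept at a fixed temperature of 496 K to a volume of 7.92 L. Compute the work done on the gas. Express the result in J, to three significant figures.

Isothermal: W = nRT ln(V₂/V₁) = P₁V₁ ln(V₂/V₁).
P₁V₁ = (226 kPa)(29 L) = 6554 J.
W = 6554 × ln(7.92/29) = 6554 × -1.298
W_by_gas = -8506 J; work on gas = −W_by = 8506 J.

W ≈ 8510 J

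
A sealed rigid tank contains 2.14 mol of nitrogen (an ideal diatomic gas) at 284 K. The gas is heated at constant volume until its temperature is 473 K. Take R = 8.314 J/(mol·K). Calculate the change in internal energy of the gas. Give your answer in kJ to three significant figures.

Constant volume ⇒ W = 0, so Q = ΔU = nCᵥΔT with Cᵥ = 5R/2 = 20.79 J/(mol·K).
ΔU = (2.14)(20.79)(473 − 284) = 8407 J.

ΔU ≈ 8.41 kJ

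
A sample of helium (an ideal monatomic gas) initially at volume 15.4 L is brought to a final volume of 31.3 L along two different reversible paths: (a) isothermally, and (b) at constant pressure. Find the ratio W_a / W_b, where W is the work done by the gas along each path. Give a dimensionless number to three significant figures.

W_a / W_b ≈ 0.687

Path (a) isothermal: W = P₁V₁ ln(V₂/V₁) → W_a/(P₁V₁) = 0.7093.
Path (b) isobaric: W = P₁(V₂ − V₁) → W_b/(P₁V₁) = 1.032.
W_a / W_b = 0.7093 / 1.032 = 0.6869.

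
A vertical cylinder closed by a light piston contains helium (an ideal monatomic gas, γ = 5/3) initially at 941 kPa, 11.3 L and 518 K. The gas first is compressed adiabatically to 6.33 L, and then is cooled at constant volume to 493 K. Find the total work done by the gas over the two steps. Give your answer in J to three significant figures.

W_total ≈ -7520 J

Step 1 (adiabatic): W = (P₁V₁ − P₂V₂)/(γ−1) = (10633 − 15648)/0.667 = -7522 J.
Step 2 (isochoric): W = 0 (constant volume).
W_total = -7522 + 0 = -7522 J.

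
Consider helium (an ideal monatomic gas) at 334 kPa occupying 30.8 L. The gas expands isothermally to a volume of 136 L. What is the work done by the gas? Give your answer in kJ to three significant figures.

W ≈ 15.3 kJ

Isothermal: W = nRT ln(V₂/V₁) = P₁V₁ ln(V₂/V₁).
P₁V₁ = (334 kPa)(30.8 L) = 10287 J.
W = 10287 × ln(136/30.8) = 10287 × 1.485
W_by_gas = 15278 J.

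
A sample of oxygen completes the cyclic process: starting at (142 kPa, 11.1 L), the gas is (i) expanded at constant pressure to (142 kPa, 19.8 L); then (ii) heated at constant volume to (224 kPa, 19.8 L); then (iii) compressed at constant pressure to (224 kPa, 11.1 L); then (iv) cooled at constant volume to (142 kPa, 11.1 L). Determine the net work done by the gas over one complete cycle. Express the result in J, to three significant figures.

Constant-volume legs do no work.
W(i) = (142)(19.8 − 11.1) = 1235 J; W(iii) = (224)(11.1 − 19.8) = -1949 J.
W_net = 1235 − 1949 = -713.4 J (the counter-clockwise enclosed area).

W_net ≈ -713 J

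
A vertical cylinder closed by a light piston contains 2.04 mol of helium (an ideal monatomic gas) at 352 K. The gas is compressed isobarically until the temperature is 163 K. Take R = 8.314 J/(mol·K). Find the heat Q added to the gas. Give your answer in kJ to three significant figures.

Q ≈ -8.01 kJ

Isobaric: W = nRΔT = (2.04)(8.314)(-189) = -3206 J.
ΔU = nCᵥΔT with Cᵥ = 3R/2: ΔU = (2.04)(12.47)(-189) = -4808 J.
Q = ΔU + W = -4808 − 3206 = -8014 J.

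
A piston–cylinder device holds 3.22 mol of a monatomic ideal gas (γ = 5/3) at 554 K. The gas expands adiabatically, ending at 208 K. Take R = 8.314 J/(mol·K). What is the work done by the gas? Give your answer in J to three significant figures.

W ≈ 13900 J

Adiabatic ⇒ Q = 0, so W_by = −ΔU = nCᵥ(T₁ − T₂).
Cᵥ = 3R/2 = 12.47 J/(mol·K).
W = (3.22)(12.47)(554 − 208) = 13894 J.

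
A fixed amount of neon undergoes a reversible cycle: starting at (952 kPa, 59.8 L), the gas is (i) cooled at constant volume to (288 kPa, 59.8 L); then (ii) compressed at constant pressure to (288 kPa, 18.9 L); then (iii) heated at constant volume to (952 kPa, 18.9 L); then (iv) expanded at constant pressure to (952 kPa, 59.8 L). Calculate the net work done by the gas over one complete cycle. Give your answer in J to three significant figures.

W_net ≈ 27200 J

Constant-volume legs do no work.
W(ii) = (288)(18.9 − 59.8) = -11779 J; W(iv) = (952)(59.8 − 18.9) = 38937 J.
W_net = -11779 + 38937 = 27158 J (the clockwise enclosed area).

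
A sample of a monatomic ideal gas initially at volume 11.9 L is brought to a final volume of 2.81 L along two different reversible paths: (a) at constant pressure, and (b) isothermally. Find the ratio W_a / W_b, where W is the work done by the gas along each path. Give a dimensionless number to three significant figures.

W_a / W_b ≈ 0.529

Path (a) isobaric: W = P₁(V₂ − V₁) → W_a/(P₁V₁) = -0.7639.
Path (b) isothermal: W = P₁V₁ ln(V₂/V₁) → W_b/(P₁V₁) = -1.443.
W_a / W_b = -0.7639 / -1.443 = 0.5292.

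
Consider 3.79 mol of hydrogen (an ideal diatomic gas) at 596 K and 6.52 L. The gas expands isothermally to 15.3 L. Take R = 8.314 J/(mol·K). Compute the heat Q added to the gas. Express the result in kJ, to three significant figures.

Isothermal ⇒ ΔU = 0, so Q = W = nRT ln(V₂/V₁).
Q = (3.79)(8.314)(596) ln(15.3/6.52) = 18780 × 0.853 = 16019 J.

Q ≈ 16.0 kJ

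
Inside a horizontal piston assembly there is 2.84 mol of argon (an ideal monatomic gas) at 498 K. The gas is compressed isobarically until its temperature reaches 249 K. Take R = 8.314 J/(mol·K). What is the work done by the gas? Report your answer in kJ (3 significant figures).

W ≈ -5.88 kJ

Isobaric: W = P ΔV = nR ΔT.
W = (2.84)(8.314)(249 − 498) = -5879 J.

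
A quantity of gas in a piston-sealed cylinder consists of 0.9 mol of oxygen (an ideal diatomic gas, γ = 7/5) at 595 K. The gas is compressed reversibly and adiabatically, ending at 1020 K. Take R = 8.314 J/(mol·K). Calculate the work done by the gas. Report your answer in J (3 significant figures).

W ≈ -7950 J

Adiabatic ⇒ Q = 0, so W_by = −ΔU = nCᵥ(T₁ − T₂).
Cᵥ = 5R/2 = 20.79 J/(mol·K).
W = (0.9)(20.79)(595 − 1020) = -7950 J.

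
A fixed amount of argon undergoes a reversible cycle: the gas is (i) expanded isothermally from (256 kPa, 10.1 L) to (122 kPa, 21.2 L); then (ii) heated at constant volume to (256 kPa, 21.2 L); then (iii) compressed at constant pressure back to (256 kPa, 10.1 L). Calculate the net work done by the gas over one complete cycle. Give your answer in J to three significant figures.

W_net ≈ -924 J

Leg (i): W = PᵢVᵢ ln(V_f/Vᵢ) = (2586) ln(21.2/10.1) = 1917 J.
Leg (ii): W = 0.
Leg (iii): W = PΔV = (256)(10.1 − 21.2) = -2842 J.
W_net = 1917 − 2842 = -924.5 J.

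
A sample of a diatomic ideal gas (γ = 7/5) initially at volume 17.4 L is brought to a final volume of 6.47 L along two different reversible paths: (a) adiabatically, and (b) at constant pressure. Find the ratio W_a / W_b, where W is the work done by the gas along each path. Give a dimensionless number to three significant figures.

W_a / W_b ≈ 1.93

Path (a) adiabatic: W = P₁V₁(1 − (V₁/V₂)^(γ−1))/(γ−1) → W_a/(P₁V₁) = -1.214.
Path (b) isobaric: W = P₁(V₂ − V₁) → W_b/(P₁V₁) = -0.6282.
W_a / W_b = -1.214 / -0.6282 = 1.932.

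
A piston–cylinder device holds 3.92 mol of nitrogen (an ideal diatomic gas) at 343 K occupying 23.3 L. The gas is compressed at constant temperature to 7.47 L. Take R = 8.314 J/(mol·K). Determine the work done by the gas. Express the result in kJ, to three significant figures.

Isothermal: W = nRT ln(V₂/V₁).
W = (3.92)(8.314)(343) × ln(7.47/23.3)
  = 11179 × -1.138
W_by_gas = -12716 J.

W ≈ -12.7 kJ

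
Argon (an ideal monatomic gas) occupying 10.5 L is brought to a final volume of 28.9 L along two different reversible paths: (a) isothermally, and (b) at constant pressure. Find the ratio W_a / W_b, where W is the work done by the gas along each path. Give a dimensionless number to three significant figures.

W_a / W_b ≈ 0.578

Path (a) isothermal: W = P₁V₁ ln(V₂/V₁) → W_a/(P₁V₁) = 1.012.
Path (b) isobaric: W = P₁(V₂ − V₁) → W_b/(P₁V₁) = 1.752.
W_a / W_b = 1.012 / 1.752 = 0.5778.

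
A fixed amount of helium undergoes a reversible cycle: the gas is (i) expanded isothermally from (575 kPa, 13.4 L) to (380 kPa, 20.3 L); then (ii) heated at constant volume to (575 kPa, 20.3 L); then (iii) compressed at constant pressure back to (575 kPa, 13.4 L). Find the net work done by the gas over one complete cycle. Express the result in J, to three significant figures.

Leg (i): W = PᵢVᵢ ln(V_f/Vᵢ) = (7705) ln(20.3/13.4) = 3200 J.
Leg (ii): W = 0.
Leg (iii): W = PΔV = (575)(13.4 − 20.3) = -3968 J.
W_net = 3200 − 3968 = -767.1 J.

W_net ≈ -767 J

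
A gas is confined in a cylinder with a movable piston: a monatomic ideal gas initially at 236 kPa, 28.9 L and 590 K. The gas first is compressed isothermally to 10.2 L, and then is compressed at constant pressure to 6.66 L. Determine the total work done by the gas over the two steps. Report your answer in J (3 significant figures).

W_total ≈ -9470 J

Step 1 (isothermal): W = P₁V₁ ln(V₂/V₁) = (6820) ln(10.2/28.9) = -7103 J.
After step 1: P = 668.7 kPa, V = 10.2 L, T = 590 K.
Step 2 (isobaric): W = PΔV = (668.7 kPa)(6.66 − 10.2 L) = -2367 J.
W_total = -7103 − 2367 = -9470 J.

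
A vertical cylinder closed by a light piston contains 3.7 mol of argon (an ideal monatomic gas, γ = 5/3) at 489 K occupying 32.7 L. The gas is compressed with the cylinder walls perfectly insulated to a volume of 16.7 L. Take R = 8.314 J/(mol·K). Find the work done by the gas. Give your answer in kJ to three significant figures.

Adiabatic: TV^(γ−1) = const with γ = 5/3.
T₂ = T₁ (V₁/V₂)^(γ−1) = 489 × (32.7/16.7)^0.667 = 489 × 1.565 = 765.4 K.
W_by = nCᵥ(T₁ − T₂) = (3.7)(12.47)(489 − 765.4) = -12752 J.

W ≈ -12.8 kJ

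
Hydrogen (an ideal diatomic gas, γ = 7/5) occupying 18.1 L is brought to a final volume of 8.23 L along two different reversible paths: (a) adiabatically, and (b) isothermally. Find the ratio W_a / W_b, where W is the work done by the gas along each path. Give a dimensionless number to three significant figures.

Path (a) adiabatic: W = P₁V₁(1 − (V₁/V₂)^(γ−1))/(γ−1) → W_a/(P₁V₁) = -0.9265.
Path (b) isothermal: W = P₁V₁ ln(V₂/V₁) → W_b/(P₁V₁) = -0.7881.
W_a / W_b = -0.9265 / -0.7881 = 1.176.

W_a / W_b ≈ 1.18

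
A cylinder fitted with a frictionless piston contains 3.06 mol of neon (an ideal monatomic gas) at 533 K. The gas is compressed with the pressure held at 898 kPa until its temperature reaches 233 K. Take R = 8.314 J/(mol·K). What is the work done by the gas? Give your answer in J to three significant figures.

Isobaric: W = P ΔV = nR ΔT.
W = (3.06)(8.314)(233 − 533) = -7632 J.

W ≈ -7630 J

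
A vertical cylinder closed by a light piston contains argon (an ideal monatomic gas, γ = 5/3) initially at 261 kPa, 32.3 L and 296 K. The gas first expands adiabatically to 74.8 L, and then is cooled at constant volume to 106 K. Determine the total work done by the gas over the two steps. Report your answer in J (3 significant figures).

Step 1 (adiabatic): W = (P₁V₁ − P₂V₂)/(γ−1) = (8430 − 4816)/0.667 = 5421 J.
Step 2 (isochoric): W = 0 (constant volume).
W_total = 5421 + 0 = 5421 J.

W_total ≈ 5420 J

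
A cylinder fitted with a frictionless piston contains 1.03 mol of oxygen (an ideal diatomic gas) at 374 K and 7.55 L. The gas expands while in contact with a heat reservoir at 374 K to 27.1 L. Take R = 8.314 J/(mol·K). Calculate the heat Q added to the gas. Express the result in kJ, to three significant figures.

Q ≈ 4.09 kJ

Isothermal ⇒ ΔU = 0, so Q = W = nRT ln(V₂/V₁).
Q = (1.03)(8.314)(374) ln(27.1/7.55) = 3203 × 1.278 = 4093 J.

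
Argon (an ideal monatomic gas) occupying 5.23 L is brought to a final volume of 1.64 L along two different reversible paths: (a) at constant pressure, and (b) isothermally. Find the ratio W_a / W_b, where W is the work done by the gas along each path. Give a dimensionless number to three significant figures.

W_a / W_b ≈ 0.592

Path (a) isobaric: W = P₁(V₂ − V₁) → W_a/(P₁V₁) = -0.6864.
Path (b) isothermal: W = P₁V₁ ln(V₂/V₁) → W_b/(P₁V₁) = -1.16.
W_a / W_b = -0.6864 / -1.16 = 0.5919.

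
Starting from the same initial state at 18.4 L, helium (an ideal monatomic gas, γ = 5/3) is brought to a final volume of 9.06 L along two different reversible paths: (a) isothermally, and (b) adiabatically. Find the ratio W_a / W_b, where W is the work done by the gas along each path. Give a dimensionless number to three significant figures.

W_a / W_b ≈ 0.782

Path (a) isothermal: W = P₁V₁ ln(V₂/V₁) → W_a/(P₁V₁) = -0.7085.
Path (b) adiabatic: W = P₁V₁(1 − (V₁/V₂)^(γ−1))/(γ−1) → W_b/(P₁V₁) = -0.9056.
W_a / W_b = -0.7085 / -0.9056 = 0.7824.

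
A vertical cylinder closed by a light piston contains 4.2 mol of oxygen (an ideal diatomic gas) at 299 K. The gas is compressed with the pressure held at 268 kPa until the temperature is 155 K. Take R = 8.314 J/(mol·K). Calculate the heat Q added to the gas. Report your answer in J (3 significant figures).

Q ≈ -17600 J

Isobaric: W = nRΔT = (4.2)(8.314)(-144) = -5028 J.
ΔU = nCᵥΔT with Cᵥ = 5R/2: ΔU = (4.2)(20.79)(-144) = -12571 J.
Q = ΔU + W = -12571 − 5028 = -17599 J.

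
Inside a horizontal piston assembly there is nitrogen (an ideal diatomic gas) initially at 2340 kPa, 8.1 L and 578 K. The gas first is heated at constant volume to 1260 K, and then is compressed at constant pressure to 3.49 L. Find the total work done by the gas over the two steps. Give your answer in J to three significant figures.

Step 1 (isochoric): W = 0 (constant volume).
After step 1: P = 5101 kPa (V unchanged).
Step 2 (isobaric): W = PΔV = (5101 kPa)(3.49 − 8.1 L) = -23516 J.
W_total = 0 − 23516 = -23516 J.

W_total ≈ -23500 J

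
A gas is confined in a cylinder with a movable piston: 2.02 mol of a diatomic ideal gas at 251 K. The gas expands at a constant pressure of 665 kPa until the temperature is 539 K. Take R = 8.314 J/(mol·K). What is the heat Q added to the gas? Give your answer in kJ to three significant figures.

Q ≈ 16.9 kJ

Isobaric: W = nRΔT = (2.02)(8.314)(288) = 4837 J.
ΔU = nCᵥΔT with Cᵥ = 5R/2: ΔU = (2.02)(20.79)(288) = 12092 J.
Q = ΔU + W = 12092 + 4837 = 16929 J.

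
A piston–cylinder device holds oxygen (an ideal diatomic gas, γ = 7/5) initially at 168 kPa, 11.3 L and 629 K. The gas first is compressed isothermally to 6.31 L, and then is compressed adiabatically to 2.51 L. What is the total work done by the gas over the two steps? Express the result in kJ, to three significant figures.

W_total ≈ -3.22 kJ

Step 1 (isothermal): W = P₁V₁ ln(V₂/V₁) = (1898) ln(6.31/11.3) = -1106 J.
After step 1: P = 300.9 kPa, V = 6.31 L, T = 629 K.
Step 2 (adiabatic): W = (P₁V₁ − P₂V₂)/(γ−1) = (1898 − 2745)/0.4 = -2116 J.
W_total = -1106 − 2116 = -3222 J.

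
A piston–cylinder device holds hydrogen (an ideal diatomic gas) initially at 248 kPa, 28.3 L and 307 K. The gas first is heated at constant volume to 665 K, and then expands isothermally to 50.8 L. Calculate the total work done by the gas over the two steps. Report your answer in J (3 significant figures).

W_total ≈ 8890 J

Step 1 (isochoric): W = 0 (constant volume).
After step 1: P = 537.2 kPa (V unchanged).
Step 2 (isothermal): W = P₁V₁ ln(V₂/V₁) = (15203) ln(50.8/28.3) = 8894 J.
W_total = 0 + 8894 = 8894 J.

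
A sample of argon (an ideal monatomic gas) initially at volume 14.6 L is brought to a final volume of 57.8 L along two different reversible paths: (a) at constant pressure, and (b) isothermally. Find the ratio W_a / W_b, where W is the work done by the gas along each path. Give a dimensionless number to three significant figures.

W_a / W_b ≈ 2.15

Path (a) isobaric: W = P₁(V₂ − V₁) → W_a/(P₁V₁) = 2.959.
Path (b) isothermal: W = P₁V₁ ln(V₂/V₁) → W_b/(P₁V₁) = 1.376.
W_a / W_b = 2.959 / 1.376 = 2.15.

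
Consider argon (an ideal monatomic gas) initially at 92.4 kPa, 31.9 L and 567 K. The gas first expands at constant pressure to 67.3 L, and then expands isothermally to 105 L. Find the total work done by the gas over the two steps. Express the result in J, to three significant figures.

Step 1 (isobaric): W = PΔV = (92.4 kPa)(67.3 − 31.9 L) = 3271 J.
After step 1: P = 92.4 kPa, V = 67.3 L, T = 1196 K.
Step 2 (isothermal): W = P₁V₁ ln(V₂/V₁) = (6219) ln(105/67.3) = 2766 J.
W_total = 3271 + 2766 = 6037 J.

W_total ≈ 6040 J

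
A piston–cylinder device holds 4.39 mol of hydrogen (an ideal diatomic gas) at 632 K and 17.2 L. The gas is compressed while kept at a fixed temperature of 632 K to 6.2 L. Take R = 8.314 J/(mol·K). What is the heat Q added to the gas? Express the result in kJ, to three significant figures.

Isothermal ⇒ ΔU = 0, so Q = W = nRT ln(V₂/V₁).
Q = (4.39)(8.314)(632) ln(6.2/17.2) = 23067 × -1.02 = -23537 J.

Q ≈ -23.5 kJ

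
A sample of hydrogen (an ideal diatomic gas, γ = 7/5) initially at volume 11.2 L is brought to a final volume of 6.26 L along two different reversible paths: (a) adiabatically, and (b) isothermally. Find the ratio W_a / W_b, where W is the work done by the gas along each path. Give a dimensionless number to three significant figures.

Path (a) adiabatic: W = P₁V₁(1 − (V₁/V₂)^(γ−1))/(γ−1) → W_a/(P₁V₁) = -0.655.
Path (b) isothermal: W = P₁V₁ ln(V₂/V₁) → W_b/(P₁V₁) = -0.5817.
W_a / W_b = -0.655 / -0.5817 = 1.126.

W_a / W_b ≈ 1.13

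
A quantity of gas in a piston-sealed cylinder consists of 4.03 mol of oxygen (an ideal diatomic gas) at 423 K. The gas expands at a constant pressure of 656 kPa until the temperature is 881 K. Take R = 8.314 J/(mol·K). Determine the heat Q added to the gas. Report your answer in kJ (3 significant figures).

Q ≈ 53.7 kJ

Isobaric: W = nRΔT = (4.03)(8.314)(458) = 15345 J.
ΔU = nCᵥΔT with Cᵥ = 5R/2: ΔU = (4.03)(20.79)(458) = 38364 J.
Q = ΔU + W = 38364 + 15345 = 53709 J.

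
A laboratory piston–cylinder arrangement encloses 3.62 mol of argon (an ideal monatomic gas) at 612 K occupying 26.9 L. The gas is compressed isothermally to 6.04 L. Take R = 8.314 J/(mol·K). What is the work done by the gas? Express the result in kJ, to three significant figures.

W ≈ -27.5 kJ

Isothermal: W = nRT ln(V₂/V₁).
W = (3.62)(8.314)(612) × ln(6.04/26.9)
  = 18419 × -1.494
W_by_gas = -27513 J.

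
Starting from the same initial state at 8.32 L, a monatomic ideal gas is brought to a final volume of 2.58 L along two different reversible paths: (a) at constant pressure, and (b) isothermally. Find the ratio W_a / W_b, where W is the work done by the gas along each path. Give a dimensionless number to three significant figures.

Path (a) isobaric: W = P₁(V₂ − V₁) → W_a/(P₁V₁) = -0.6899.
Path (b) isothermal: W = P₁V₁ ln(V₂/V₁) → W_b/(P₁V₁) = -1.171.
W_a / W_b = -0.6899 / -1.171 = 0.5892.

W_a / W_b ≈ 0.589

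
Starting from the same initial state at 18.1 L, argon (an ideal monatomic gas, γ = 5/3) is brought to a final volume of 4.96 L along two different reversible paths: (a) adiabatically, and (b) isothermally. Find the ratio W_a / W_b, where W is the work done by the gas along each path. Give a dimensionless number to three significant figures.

Path (a) adiabatic: W = P₁V₁(1 − (V₁/V₂)^(γ−1))/(γ−1) → W_a/(P₁V₁) = -2.055.
Path (b) isothermal: W = P₁V₁ ln(V₂/V₁) → W_b/(P₁V₁) = -1.295.
W_a / W_b = -2.055 / -1.295 = 1.588.

W_a / W_b ≈ 1.59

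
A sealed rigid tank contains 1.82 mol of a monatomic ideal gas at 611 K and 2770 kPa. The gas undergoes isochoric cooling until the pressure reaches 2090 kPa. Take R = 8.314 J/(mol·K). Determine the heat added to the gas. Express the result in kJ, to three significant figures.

Constant volume ⇒ W = 0, so Q = ΔU = nCᵥΔT with Cᵥ = 3R/2 = 12.47 J/(mol·K).
At constant V, T₂/T₁ = P₂/P₁ ⇒ ΔT = T₁(P₂/P₁ − 1) = 611·(2090/2770 − 1) = -150 K.
ΔU = (1.82)(12.47)(-150) = -3404 J.

Q ≈ -3.40 kJ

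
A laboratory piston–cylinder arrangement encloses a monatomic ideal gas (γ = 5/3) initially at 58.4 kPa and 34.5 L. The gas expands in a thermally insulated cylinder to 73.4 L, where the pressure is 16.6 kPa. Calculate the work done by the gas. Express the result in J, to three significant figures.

Adiabatic: W = (P₁V₁ − P₂V₂)/(γ − 1) with γ = 5/3.
P₁V₁ = 2015 J, P₂V₂ = 1218 J.
W = (2015 − 1218) / 0.6667 = 1195 J.

W ≈ 1190 J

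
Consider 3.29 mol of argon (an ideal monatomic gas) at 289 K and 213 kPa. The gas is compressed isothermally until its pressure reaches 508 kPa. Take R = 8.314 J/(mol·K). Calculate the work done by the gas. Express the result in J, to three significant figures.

Isothermal process: W = nRT ln(V₂/V₁) = nRT ln(P₁/P₂).
W = (3.29)(8.314)(289) × ln(213/508)
  = 7905 × ln(0.4193) = 7905 × -0.8692
W_by_gas = -6871 J.

W ≈ -6870 J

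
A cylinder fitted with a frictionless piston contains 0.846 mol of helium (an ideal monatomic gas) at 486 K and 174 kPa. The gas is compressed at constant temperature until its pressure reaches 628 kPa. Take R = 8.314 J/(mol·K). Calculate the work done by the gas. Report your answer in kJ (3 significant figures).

Isothermal process: W = nRT ln(V₂/V₁) = nRT ln(P₁/P₂).
W = (0.846)(8.314)(486) × ln(174/628)
  = 3418 × ln(0.2771) = 3418 × -1.283
W_by_gas = -4387 J.

W ≈ -4.39 kJ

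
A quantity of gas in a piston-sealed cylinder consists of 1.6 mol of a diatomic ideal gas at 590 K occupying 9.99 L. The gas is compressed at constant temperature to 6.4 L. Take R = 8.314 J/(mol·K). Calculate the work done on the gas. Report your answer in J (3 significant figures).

Isothermal: W = nRT ln(V₂/V₁).
W = (1.6)(8.314)(590) × ln(6.4/9.99)
  = 7848 × -0.4453
W_by_gas = -3495 J; work on gas = −W_by = 3495 J.

W ≈ 3490 J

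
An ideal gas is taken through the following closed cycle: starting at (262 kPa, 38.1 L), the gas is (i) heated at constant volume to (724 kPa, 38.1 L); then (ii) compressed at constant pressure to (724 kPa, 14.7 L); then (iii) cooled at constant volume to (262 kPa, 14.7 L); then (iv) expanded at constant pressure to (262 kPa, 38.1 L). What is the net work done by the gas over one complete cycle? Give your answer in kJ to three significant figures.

W_net ≈ -10.8 kJ

Constant-volume legs do no work.
W(ii) = (724)(14.7 − 38.1) = -16942 J; W(iv) = (262)(38.1 − 14.7) = 6131 J.
W_net = -16942 + 6131 = -10811 J (the counter-clockwise enclosed area).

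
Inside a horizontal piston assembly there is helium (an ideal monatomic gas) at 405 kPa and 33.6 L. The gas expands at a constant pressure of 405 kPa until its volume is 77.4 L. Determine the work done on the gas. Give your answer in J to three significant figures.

W ≈ -17700 J

Isobaric: W = P ΔV.
W = (405 kPa)(77.4 − 33.6 L) = (405)(43.8) = 17739 J.
Work on gas = −W_by = -17739 J.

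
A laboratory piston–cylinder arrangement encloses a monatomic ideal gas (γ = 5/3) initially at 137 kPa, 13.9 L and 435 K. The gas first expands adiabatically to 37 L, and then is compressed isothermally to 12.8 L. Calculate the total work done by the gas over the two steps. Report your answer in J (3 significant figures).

Step 1 (adiabatic): W = (P₁V₁ − P₂V₂)/(γ−1) = (1904 − 991.5)/0.667 = 1369 J.
After step 1: P = 26.8 kPa, V = 37 L, T = 226.5 K.
Step 2 (isothermal): W = P₁V₁ ln(V₂/V₁) = (991.5) ln(12.8/37) = -1052 J.
W_total = 1369 − 1052 = 316.8 J.

W_total ≈ 317 J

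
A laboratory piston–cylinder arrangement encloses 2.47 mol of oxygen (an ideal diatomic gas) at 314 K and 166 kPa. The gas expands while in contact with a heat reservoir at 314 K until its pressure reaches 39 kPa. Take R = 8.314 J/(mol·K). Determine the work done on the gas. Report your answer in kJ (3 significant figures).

W ≈ -9.34 kJ

Isothermal process: W = nRT ln(V₂/V₁) = nRT ln(P₁/P₂).
W = (2.47)(8.314)(314) × ln(166/39)
  = 6448 × ln(4.256) = 6448 × 1.448
W_by_gas = 9340 J; work on gas = −W_by = -9340 J.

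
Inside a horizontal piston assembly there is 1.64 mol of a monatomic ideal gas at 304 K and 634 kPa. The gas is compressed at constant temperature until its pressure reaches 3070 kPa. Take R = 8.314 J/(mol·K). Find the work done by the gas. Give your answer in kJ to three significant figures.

W ≈ -6.54 kJ

Isothermal process: W = nRT ln(V₂/V₁) = nRT ln(P₁/P₂).
W = (1.64)(8.314)(304) × ln(634/3070)
  = 4145 × ln(0.2065) = 4145 × -1.577
W_by_gas = -6538 J.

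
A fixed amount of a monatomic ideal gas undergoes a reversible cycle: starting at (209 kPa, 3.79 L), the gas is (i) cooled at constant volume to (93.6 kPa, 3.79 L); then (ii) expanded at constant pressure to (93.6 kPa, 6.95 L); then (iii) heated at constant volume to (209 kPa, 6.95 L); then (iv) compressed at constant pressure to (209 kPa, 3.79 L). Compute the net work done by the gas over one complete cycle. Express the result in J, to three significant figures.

Constant-volume legs do no work.
W(ii) = (93.6)(6.95 − 3.79) = 295.8 J; W(iv) = (209)(3.79 − 6.95) = -660.4 J.
W_net = 295.8 − 660.4 = -364.7 J (the counter-clockwise enclosed area).

W_net ≈ -365 J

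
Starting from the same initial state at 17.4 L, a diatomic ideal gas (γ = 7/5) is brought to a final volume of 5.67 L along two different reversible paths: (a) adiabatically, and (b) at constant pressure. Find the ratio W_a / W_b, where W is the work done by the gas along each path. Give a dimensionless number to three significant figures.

Path (a) adiabatic: W = P₁V₁(1 − (V₁/V₂)^(γ−1))/(γ−1) → W_a/(P₁V₁) = -1.415.
Path (b) isobaric: W = P₁(V₂ − V₁) → W_b/(P₁V₁) = -0.6741.
W_a / W_b = -1.415 / -0.6741 = 2.099.

W_a / W_b ≈ 2.10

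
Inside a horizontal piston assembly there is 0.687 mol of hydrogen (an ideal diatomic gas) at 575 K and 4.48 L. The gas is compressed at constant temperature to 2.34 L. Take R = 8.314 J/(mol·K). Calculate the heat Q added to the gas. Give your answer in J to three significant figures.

Q ≈ -2130 J

Isothermal ⇒ ΔU = 0, so Q = W = nRT ln(V₂/V₁).
Q = (0.687)(8.314)(575) ln(2.34/4.48) = 3284 × -0.6495 = -2133 J.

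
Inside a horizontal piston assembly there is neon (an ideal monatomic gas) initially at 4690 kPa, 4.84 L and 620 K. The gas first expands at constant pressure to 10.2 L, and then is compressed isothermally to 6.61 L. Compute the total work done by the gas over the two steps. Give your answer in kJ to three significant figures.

W_total ≈ 4.39 kJ

Step 1 (isobaric): W = PΔV = (4690 kPa)(10.2 − 4.84 L) = 25138 J.
After step 1: P = 4690 kPa, V = 10.2 L, T = 1307 K.
Step 2 (isothermal): W = P₁V₁ ln(V₂/V₁) = (47838) ln(6.61/10.2) = -20752 J.
W_total = 25138 − 20752 = 4386 J.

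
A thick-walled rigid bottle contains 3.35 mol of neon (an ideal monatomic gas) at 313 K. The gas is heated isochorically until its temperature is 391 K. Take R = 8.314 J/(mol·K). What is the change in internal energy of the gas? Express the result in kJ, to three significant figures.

Constant volume ⇒ W = 0, so Q = ΔU = nCᵥΔT with Cᵥ = 3R/2 = 12.47 J/(mol·K).
ΔU = (3.35)(12.47)(391 − 313) = 3259 J.

ΔU ≈ 3.26 kJ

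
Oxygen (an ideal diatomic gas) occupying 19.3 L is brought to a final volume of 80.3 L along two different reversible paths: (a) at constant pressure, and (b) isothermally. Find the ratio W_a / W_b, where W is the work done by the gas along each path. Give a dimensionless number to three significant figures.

Path (a) isobaric: W = P₁(V₂ − V₁) → W_a/(P₁V₁) = 3.161.
Path (b) isothermal: W = P₁V₁ ln(V₂/V₁) → W_b/(P₁V₁) = 1.426.
W_a / W_b = 3.161 / 1.426 = 2.217.

W_a / W_b ≈ 2.22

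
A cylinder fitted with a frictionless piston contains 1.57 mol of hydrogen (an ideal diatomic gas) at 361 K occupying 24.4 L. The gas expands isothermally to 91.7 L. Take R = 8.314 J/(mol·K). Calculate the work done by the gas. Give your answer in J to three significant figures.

Isothermal: W = nRT ln(V₂/V₁).
W = (1.57)(8.314)(361) × ln(91.7/24.4)
  = 4712 × 1.324
W_by_gas = 6239 J.

W ≈ 6240 J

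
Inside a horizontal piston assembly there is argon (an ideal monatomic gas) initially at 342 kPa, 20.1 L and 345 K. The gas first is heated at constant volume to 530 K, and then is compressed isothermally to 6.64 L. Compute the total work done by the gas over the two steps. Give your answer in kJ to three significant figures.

Step 1 (isochoric): W = 0 (constant volume).
After step 1: P = 525.4 kPa (V unchanged).
Step 2 (isothermal): W = P₁V₁ ln(V₂/V₁) = (10560) ln(6.64/20.1) = -11697 J.
W_total = 0 − 11697 = -11697 J.

W_total ≈ -11.7 kJ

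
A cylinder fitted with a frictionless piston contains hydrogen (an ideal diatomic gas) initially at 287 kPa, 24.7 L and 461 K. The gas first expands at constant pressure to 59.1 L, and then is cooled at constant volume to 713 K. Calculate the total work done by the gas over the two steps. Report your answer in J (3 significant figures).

Step 1 (isobaric): W = PΔV = (287 kPa)(59.1 − 24.7 L) = 9873 J.
Step 2 (isochoric): W = 0 (constant volume).
W_total = 9873 + 0 = 9873 J.

W_total ≈ 9870 J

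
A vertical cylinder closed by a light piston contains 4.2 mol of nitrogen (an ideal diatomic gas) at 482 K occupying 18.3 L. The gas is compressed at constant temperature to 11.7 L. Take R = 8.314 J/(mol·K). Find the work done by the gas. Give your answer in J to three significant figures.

W ≈ -7530 J

Isothermal: W = nRT ln(V₂/V₁).
W = (4.2)(8.314)(482) × ln(11.7/18.3)
  = 16831 × -0.4473
W_by_gas = -7529 J.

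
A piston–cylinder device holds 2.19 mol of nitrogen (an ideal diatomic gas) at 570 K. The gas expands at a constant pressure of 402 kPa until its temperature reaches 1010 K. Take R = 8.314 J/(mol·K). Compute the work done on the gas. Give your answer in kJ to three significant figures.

Isobaric: W = P ΔV = nR ΔT.
W = (2.19)(8.314)(1010 − 570) = 8011 J.
Work on gas = −W_by = -8011 J.

W ≈ -8.01 kJ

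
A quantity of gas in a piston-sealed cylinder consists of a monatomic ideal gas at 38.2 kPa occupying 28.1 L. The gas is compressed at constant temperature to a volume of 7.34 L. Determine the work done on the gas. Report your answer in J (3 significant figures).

W ≈ 1440 J

Isothermal: W = nRT ln(V₂/V₁) = P₁V₁ ln(V₂/V₁).
P₁V₁ = (38.2 kPa)(28.1 L) = 1073 J.
W = 1073 × ln(7.34/28.1) = 1073 × -1.342
W_by_gas = -1441 J; work on gas = −W_by = 1441 J.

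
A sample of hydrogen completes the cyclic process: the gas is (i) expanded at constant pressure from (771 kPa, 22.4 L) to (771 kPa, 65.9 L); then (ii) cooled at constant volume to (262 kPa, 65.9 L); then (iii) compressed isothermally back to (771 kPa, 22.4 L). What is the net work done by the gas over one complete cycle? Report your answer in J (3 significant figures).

Leg (i): W = PΔV = (771)(65.9 − 22.4) = 33539 J.
Leg (ii): W = 0.
Leg (iii): W = PᵢVᵢ ln(V_f/Vᵢ) = (17266) ln(22.4/65.9) = -18631 J.
W_net = 33539 − 18631 = 14907 J.

W_net ≈ 14900 J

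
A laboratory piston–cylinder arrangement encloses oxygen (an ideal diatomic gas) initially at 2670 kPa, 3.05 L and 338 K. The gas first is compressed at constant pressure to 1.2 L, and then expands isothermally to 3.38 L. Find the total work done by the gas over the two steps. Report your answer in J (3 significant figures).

Step 1 (isobaric): W = PΔV = (2670 kPa)(1.2 − 3.05 L) = -4940 J.
After step 1: P = 2670 kPa, V = 1.2 L, T = 133 K.
Step 2 (isothermal): W = P₁V₁ ln(V₂/V₁) = (3204) ln(3.38/1.2) = 3318 J.
W_total = -4940 + 3318 = -1622 J.

W_total ≈ -1620 J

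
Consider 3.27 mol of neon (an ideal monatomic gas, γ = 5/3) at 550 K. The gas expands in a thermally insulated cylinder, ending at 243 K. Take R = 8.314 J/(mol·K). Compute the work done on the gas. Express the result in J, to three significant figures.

W ≈ -12500 J

Adiabatic ⇒ Q = 0, so W_by = −ΔU = nCᵥ(T₁ − T₂).
Cᵥ = 3R/2 = 12.47 J/(mol·K).
W = (3.27)(12.47)(550 − 243) = 12520 J.
Work on gas = −W_by = -12520 J.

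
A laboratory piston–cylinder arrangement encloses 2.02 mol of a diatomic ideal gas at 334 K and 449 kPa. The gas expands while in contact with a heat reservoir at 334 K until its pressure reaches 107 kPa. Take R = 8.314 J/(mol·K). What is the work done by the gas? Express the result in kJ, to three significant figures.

Isothermal process: W = nRT ln(V₂/V₁) = nRT ln(P₁/P₂).
W = (2.02)(8.314)(334) × ln(449/107)
  = 5609 × ln(4.196) = 5609 × 1.434
W_by_gas = 8045 J.

W ≈ 8.04 kJ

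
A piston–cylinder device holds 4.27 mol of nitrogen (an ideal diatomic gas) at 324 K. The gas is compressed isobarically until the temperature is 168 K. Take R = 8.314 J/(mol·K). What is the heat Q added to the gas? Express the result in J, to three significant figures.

Isobaric: W = nRΔT = (4.27)(8.314)(-156) = -5538 J.
ΔU = nCᵥΔT with Cᵥ = 5R/2: ΔU = (4.27)(20.79)(-156) = -13845 J.
Q = ΔU + W = -13845 − 5538 = -19383 J.

Q ≈ -19400 J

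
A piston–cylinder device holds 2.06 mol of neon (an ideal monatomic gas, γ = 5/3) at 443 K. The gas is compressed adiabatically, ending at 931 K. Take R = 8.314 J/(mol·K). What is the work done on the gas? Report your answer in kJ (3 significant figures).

W ≈ 12.5 kJ

Adiabatic ⇒ Q = 0, so W_by = −ΔU = nCᵥ(T₁ − T₂).
Cᵥ = 3R/2 = 12.47 J/(mol·K).
W = (2.06)(12.47)(443 − 931) = -12537 J.
Work on gas = −W_by = 12537 J.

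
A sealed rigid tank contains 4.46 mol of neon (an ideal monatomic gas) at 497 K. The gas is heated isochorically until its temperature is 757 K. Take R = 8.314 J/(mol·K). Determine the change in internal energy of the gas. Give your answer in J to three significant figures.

Constant volume ⇒ W = 0, so Q = ΔU = nCᵥΔT with Cᵥ = 3R/2 = 12.47 J/(mol·K).
ΔU = (4.46)(12.47)(757 − 497) = 14461 J.

ΔU ≈ 14500 J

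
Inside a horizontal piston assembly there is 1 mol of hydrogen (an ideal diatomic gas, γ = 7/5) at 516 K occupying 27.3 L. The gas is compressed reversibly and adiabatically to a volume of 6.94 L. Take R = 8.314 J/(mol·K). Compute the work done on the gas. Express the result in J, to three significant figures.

Adiabatic: TV^(γ−1) = const with γ = 7/5.
T₂ = T₁ (V₁/V₂)^(γ−1) = 516 × (27.3/6.94)^0.4 = 516 × 1.73 = 892.4 K.
W_by = nCᵥ(T₁ − T₂) = (1)(20.79)(516 − 892.4) = -7824 J.
Work on gas = −W_by = 7824 J.

W ≈ 7820 J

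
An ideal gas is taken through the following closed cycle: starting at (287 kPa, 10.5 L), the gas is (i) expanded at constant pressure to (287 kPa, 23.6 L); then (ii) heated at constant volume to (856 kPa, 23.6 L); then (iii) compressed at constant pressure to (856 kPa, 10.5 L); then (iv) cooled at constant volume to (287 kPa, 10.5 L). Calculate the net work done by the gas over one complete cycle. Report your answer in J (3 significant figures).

W_net ≈ -7450 J

Constant-volume legs do no work.
W(i) = (287)(23.6 − 10.5) = 3760 J; W(iii) = (856)(10.5 − 23.6) = -11214 J.
W_net = 3760 − 11214 = -7454 J (the counter-clockwise enclosed area).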